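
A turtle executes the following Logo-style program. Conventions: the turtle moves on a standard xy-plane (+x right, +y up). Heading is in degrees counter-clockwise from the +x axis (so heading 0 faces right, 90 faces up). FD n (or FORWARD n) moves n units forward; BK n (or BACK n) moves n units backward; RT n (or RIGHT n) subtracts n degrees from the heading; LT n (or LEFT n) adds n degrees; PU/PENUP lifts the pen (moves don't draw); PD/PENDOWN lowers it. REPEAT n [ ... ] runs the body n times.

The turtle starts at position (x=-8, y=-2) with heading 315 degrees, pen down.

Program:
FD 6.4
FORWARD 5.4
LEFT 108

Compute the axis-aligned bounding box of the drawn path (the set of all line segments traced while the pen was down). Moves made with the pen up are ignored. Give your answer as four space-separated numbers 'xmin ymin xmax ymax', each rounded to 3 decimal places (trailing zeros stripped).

Executing turtle program step by step:
Start: pos=(-8,-2), heading=315, pen down
FD 6.4: (-8,-2) -> (-3.475,-6.525) [heading=315, draw]
FD 5.4: (-3.475,-6.525) -> (0.344,-10.344) [heading=315, draw]
LT 108: heading 315 -> 63
Final: pos=(0.344,-10.344), heading=63, 2 segment(s) drawn

Segment endpoints: x in {-8, -3.475, 0.344}, y in {-10.344, -6.525, -2}
xmin=-8, ymin=-10.344, xmax=0.344, ymax=-2

Answer: -8 -10.344 0.344 -2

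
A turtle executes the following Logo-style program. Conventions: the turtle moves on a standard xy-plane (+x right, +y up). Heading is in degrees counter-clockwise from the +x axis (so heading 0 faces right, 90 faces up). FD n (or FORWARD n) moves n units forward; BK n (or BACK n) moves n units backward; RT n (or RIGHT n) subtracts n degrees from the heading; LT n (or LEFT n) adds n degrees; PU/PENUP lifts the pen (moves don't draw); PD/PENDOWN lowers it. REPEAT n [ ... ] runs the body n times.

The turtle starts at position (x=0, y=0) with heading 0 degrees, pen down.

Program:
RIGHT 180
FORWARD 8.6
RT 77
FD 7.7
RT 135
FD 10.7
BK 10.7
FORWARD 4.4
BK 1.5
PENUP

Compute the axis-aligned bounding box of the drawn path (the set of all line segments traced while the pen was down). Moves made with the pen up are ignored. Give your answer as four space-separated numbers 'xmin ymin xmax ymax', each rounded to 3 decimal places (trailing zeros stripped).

Answer: -10.332 0 0 7.503

Derivation:
Executing turtle program step by step:
Start: pos=(0,0), heading=0, pen down
RT 180: heading 0 -> 180
FD 8.6: (0,0) -> (-8.6,0) [heading=180, draw]
RT 77: heading 180 -> 103
FD 7.7: (-8.6,0) -> (-10.332,7.503) [heading=103, draw]
RT 135: heading 103 -> 328
FD 10.7: (-10.332,7.503) -> (-1.258,1.833) [heading=328, draw]
BK 10.7: (-1.258,1.833) -> (-10.332,7.503) [heading=328, draw]
FD 4.4: (-10.332,7.503) -> (-6.601,5.171) [heading=328, draw]
BK 1.5: (-6.601,5.171) -> (-7.873,5.966) [heading=328, draw]
PU: pen up
Final: pos=(-7.873,5.966), heading=328, 6 segment(s) drawn

Segment endpoints: x in {-10.332, -8.6, -7.873, -6.601, -1.258, 0}, y in {0, 0, 1.833, 5.171, 5.966, 7.503}
xmin=-10.332, ymin=0, xmax=0, ymax=7.503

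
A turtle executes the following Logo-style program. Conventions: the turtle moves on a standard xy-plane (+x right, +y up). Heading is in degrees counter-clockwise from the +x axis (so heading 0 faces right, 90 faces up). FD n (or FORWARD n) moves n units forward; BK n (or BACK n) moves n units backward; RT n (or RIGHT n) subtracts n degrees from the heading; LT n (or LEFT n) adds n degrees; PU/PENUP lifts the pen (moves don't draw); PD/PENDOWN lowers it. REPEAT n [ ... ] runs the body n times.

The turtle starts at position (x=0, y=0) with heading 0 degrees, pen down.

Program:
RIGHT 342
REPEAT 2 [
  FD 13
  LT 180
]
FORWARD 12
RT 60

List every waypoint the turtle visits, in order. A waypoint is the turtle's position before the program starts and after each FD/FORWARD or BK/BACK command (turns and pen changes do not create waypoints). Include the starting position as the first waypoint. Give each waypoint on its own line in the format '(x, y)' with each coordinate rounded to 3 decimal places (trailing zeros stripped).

Answer: (0, 0)
(12.364, 4.017)
(0, 0)
(11.413, 3.708)

Derivation:
Executing turtle program step by step:
Start: pos=(0,0), heading=0, pen down
RT 342: heading 0 -> 18
REPEAT 2 [
  -- iteration 1/2 --
  FD 13: (0,0) -> (12.364,4.017) [heading=18, draw]
  LT 180: heading 18 -> 198
  -- iteration 2/2 --
  FD 13: (12.364,4.017) -> (0,0) [heading=198, draw]
  LT 180: heading 198 -> 18
]
FD 12: (0,0) -> (11.413,3.708) [heading=18, draw]
RT 60: heading 18 -> 318
Final: pos=(11.413,3.708), heading=318, 3 segment(s) drawn
Waypoints (4 total):
(0, 0)
(12.364, 4.017)
(0, 0)
(11.413, 3.708)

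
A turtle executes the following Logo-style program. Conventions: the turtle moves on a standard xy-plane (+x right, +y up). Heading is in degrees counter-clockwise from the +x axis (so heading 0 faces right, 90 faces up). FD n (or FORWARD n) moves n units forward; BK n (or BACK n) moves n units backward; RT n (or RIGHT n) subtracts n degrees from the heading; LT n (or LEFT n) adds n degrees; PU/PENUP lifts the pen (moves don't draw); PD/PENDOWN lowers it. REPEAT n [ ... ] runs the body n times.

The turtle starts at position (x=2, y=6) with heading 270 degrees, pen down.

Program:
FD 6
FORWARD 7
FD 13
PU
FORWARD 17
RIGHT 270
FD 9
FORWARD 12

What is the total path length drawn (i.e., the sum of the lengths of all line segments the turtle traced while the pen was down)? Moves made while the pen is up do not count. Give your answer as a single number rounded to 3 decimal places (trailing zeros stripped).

Answer: 26

Derivation:
Executing turtle program step by step:
Start: pos=(2,6), heading=270, pen down
FD 6: (2,6) -> (2,0) [heading=270, draw]
FD 7: (2,0) -> (2,-7) [heading=270, draw]
FD 13: (2,-7) -> (2,-20) [heading=270, draw]
PU: pen up
FD 17: (2,-20) -> (2,-37) [heading=270, move]
RT 270: heading 270 -> 0
FD 9: (2,-37) -> (11,-37) [heading=0, move]
FD 12: (11,-37) -> (23,-37) [heading=0, move]
Final: pos=(23,-37), heading=0, 3 segment(s) drawn

Segment lengths:
  seg 1: (2,6) -> (2,0), length = 6
  seg 2: (2,0) -> (2,-7), length = 7
  seg 3: (2,-7) -> (2,-20), length = 13
Total = 26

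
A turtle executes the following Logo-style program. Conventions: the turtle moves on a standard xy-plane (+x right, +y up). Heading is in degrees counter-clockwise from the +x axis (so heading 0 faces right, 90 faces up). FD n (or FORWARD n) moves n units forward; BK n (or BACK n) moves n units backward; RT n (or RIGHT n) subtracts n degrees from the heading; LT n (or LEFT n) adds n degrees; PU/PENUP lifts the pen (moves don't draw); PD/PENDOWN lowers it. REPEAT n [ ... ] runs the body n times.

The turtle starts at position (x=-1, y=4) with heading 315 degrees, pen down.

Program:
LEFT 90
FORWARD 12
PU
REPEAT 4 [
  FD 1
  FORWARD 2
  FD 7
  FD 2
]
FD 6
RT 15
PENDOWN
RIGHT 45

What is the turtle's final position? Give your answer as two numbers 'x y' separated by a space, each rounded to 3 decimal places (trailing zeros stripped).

Answer: 45.669 50.669

Derivation:
Executing turtle program step by step:
Start: pos=(-1,4), heading=315, pen down
LT 90: heading 315 -> 45
FD 12: (-1,4) -> (7.485,12.485) [heading=45, draw]
PU: pen up
REPEAT 4 [
  -- iteration 1/4 --
  FD 1: (7.485,12.485) -> (8.192,13.192) [heading=45, move]
  FD 2: (8.192,13.192) -> (9.607,14.607) [heading=45, move]
  FD 7: (9.607,14.607) -> (14.556,19.556) [heading=45, move]
  FD 2: (14.556,19.556) -> (15.971,20.971) [heading=45, move]
  -- iteration 2/4 --
  FD 1: (15.971,20.971) -> (16.678,21.678) [heading=45, move]
  FD 2: (16.678,21.678) -> (18.092,23.092) [heading=45, move]
  FD 7: (18.092,23.092) -> (23.042,28.042) [heading=45, move]
  FD 2: (23.042,28.042) -> (24.456,29.456) [heading=45, move]
  -- iteration 3/4 --
  FD 1: (24.456,29.456) -> (25.163,30.163) [heading=45, move]
  FD 2: (25.163,30.163) -> (26.577,31.577) [heading=45, move]
  FD 7: (26.577,31.577) -> (31.527,36.527) [heading=45, move]
  FD 2: (31.527,36.527) -> (32.941,37.941) [heading=45, move]
  -- iteration 4/4 --
  FD 1: (32.941,37.941) -> (33.648,38.648) [heading=45, move]
  FD 2: (33.648,38.648) -> (35.062,40.062) [heading=45, move]
  FD 7: (35.062,40.062) -> (40.012,45.012) [heading=45, move]
  FD 2: (40.012,45.012) -> (41.426,46.426) [heading=45, move]
]
FD 6: (41.426,46.426) -> (45.669,50.669) [heading=45, move]
RT 15: heading 45 -> 30
PD: pen down
RT 45: heading 30 -> 345
Final: pos=(45.669,50.669), heading=345, 1 segment(s) drawn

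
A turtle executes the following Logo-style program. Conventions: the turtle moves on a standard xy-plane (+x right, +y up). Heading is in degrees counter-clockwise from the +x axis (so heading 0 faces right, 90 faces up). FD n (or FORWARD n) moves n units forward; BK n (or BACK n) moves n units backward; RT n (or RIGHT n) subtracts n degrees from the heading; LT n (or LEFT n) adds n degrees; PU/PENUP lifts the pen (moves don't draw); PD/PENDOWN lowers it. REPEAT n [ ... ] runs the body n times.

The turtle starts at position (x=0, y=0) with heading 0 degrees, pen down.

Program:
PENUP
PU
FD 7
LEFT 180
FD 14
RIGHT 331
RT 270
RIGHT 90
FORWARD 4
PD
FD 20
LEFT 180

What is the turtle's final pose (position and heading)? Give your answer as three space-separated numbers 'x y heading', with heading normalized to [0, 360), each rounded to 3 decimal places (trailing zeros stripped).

Answer: -27.991 -11.635 29

Derivation:
Executing turtle program step by step:
Start: pos=(0,0), heading=0, pen down
PU: pen up
PU: pen up
FD 7: (0,0) -> (7,0) [heading=0, move]
LT 180: heading 0 -> 180
FD 14: (7,0) -> (-7,0) [heading=180, move]
RT 331: heading 180 -> 209
RT 270: heading 209 -> 299
RT 90: heading 299 -> 209
FD 4: (-7,0) -> (-10.498,-1.939) [heading=209, move]
PD: pen down
FD 20: (-10.498,-1.939) -> (-27.991,-11.635) [heading=209, draw]
LT 180: heading 209 -> 29
Final: pos=(-27.991,-11.635), heading=29, 1 segment(s) drawn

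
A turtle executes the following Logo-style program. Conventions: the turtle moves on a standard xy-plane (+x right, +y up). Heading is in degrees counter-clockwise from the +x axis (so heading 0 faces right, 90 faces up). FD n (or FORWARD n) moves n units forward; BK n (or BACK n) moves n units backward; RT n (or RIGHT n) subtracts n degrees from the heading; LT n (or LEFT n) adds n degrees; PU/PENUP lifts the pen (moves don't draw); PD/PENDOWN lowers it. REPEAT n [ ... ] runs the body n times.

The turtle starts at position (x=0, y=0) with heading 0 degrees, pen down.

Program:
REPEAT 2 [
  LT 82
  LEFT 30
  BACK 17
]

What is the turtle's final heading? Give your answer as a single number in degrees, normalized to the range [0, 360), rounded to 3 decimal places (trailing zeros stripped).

Answer: 224

Derivation:
Executing turtle program step by step:
Start: pos=(0,0), heading=0, pen down
REPEAT 2 [
  -- iteration 1/2 --
  LT 82: heading 0 -> 82
  LT 30: heading 82 -> 112
  BK 17: (0,0) -> (6.368,-15.762) [heading=112, draw]
  -- iteration 2/2 --
  LT 82: heading 112 -> 194
  LT 30: heading 194 -> 224
  BK 17: (6.368,-15.762) -> (18.597,-3.953) [heading=224, draw]
]
Final: pos=(18.597,-3.953), heading=224, 2 segment(s) drawn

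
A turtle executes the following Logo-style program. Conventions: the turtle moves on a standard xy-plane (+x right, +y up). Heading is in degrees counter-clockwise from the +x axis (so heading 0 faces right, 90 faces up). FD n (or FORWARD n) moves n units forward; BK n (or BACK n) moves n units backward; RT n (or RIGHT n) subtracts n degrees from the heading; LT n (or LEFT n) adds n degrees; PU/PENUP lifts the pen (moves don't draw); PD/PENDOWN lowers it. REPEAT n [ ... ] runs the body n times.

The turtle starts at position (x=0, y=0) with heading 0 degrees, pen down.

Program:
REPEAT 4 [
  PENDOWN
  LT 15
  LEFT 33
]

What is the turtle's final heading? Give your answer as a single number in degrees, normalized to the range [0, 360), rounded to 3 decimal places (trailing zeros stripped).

Executing turtle program step by step:
Start: pos=(0,0), heading=0, pen down
REPEAT 4 [
  -- iteration 1/4 --
  PD: pen down
  LT 15: heading 0 -> 15
  LT 33: heading 15 -> 48
  -- iteration 2/4 --
  PD: pen down
  LT 15: heading 48 -> 63
  LT 33: heading 63 -> 96
  -- iteration 3/4 --
  PD: pen down
  LT 15: heading 96 -> 111
  LT 33: heading 111 -> 144
  -- iteration 4/4 --
  PD: pen down
  LT 15: heading 144 -> 159
  LT 33: heading 159 -> 192
]
Final: pos=(0,0), heading=192, 0 segment(s) drawn

Answer: 192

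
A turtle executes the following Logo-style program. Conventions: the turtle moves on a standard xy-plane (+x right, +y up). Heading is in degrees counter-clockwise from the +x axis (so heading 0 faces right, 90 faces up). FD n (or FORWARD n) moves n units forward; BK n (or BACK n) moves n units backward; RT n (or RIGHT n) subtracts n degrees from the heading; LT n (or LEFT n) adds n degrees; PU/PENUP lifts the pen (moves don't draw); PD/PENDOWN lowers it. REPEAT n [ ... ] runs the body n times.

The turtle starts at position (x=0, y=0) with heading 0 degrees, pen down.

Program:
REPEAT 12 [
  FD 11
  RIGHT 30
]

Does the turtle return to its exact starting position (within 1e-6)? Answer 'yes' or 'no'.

Executing turtle program step by step:
Start: pos=(0,0), heading=0, pen down
REPEAT 12 [
  -- iteration 1/12 --
  FD 11: (0,0) -> (11,0) [heading=0, draw]
  RT 30: heading 0 -> 330
  -- iteration 2/12 --
  FD 11: (11,0) -> (20.526,-5.5) [heading=330, draw]
  RT 30: heading 330 -> 300
  -- iteration 3/12 --
  FD 11: (20.526,-5.5) -> (26.026,-15.026) [heading=300, draw]
  RT 30: heading 300 -> 270
  -- iteration 4/12 --
  FD 11: (26.026,-15.026) -> (26.026,-26.026) [heading=270, draw]
  RT 30: heading 270 -> 240
  -- iteration 5/12 --
  FD 11: (26.026,-26.026) -> (20.526,-35.553) [heading=240, draw]
  RT 30: heading 240 -> 210
  -- iteration 6/12 --
  FD 11: (20.526,-35.553) -> (11,-41.053) [heading=210, draw]
  RT 30: heading 210 -> 180
  -- iteration 7/12 --
  FD 11: (11,-41.053) -> (0,-41.053) [heading=180, draw]
  RT 30: heading 180 -> 150
  -- iteration 8/12 --
  FD 11: (0,-41.053) -> (-9.526,-35.553) [heading=150, draw]
  RT 30: heading 150 -> 120
  -- iteration 9/12 --
  FD 11: (-9.526,-35.553) -> (-15.026,-26.026) [heading=120, draw]
  RT 30: heading 120 -> 90
  -- iteration 10/12 --
  FD 11: (-15.026,-26.026) -> (-15.026,-15.026) [heading=90, draw]
  RT 30: heading 90 -> 60
  -- iteration 11/12 --
  FD 11: (-15.026,-15.026) -> (-9.526,-5.5) [heading=60, draw]
  RT 30: heading 60 -> 30
  -- iteration 12/12 --
  FD 11: (-9.526,-5.5) -> (0,0) [heading=30, draw]
  RT 30: heading 30 -> 0
]
Final: pos=(0,0), heading=0, 12 segment(s) drawn

Start position: (0, 0)
Final position: (0, 0)
Distance = 0; < 1e-6 -> CLOSED

Answer: yes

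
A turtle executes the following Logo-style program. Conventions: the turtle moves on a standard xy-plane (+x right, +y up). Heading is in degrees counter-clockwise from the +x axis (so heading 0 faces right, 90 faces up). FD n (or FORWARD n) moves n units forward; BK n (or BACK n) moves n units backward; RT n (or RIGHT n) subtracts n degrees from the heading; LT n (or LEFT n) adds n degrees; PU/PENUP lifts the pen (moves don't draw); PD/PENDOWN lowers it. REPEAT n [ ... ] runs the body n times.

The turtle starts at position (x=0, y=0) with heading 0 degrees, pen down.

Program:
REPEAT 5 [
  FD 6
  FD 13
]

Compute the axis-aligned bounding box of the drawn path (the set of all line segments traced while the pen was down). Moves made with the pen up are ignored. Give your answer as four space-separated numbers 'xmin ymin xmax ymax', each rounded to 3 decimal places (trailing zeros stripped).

Executing turtle program step by step:
Start: pos=(0,0), heading=0, pen down
REPEAT 5 [
  -- iteration 1/5 --
  FD 6: (0,0) -> (6,0) [heading=0, draw]
  FD 13: (6,0) -> (19,0) [heading=0, draw]
  -- iteration 2/5 --
  FD 6: (19,0) -> (25,0) [heading=0, draw]
  FD 13: (25,0) -> (38,0) [heading=0, draw]
  -- iteration 3/5 --
  FD 6: (38,0) -> (44,0) [heading=0, draw]
  FD 13: (44,0) -> (57,0) [heading=0, draw]
  -- iteration 4/5 --
  FD 6: (57,0) -> (63,0) [heading=0, draw]
  FD 13: (63,0) -> (76,0) [heading=0, draw]
  -- iteration 5/5 --
  FD 6: (76,0) -> (82,0) [heading=0, draw]
  FD 13: (82,0) -> (95,0) [heading=0, draw]
]
Final: pos=(95,0), heading=0, 10 segment(s) drawn

Segment endpoints: x in {0, 6, 19, 25, 38, 44, 57, 63, 76, 82, 95}, y in {0}
xmin=0, ymin=0, xmax=95, ymax=0

Answer: 0 0 95 0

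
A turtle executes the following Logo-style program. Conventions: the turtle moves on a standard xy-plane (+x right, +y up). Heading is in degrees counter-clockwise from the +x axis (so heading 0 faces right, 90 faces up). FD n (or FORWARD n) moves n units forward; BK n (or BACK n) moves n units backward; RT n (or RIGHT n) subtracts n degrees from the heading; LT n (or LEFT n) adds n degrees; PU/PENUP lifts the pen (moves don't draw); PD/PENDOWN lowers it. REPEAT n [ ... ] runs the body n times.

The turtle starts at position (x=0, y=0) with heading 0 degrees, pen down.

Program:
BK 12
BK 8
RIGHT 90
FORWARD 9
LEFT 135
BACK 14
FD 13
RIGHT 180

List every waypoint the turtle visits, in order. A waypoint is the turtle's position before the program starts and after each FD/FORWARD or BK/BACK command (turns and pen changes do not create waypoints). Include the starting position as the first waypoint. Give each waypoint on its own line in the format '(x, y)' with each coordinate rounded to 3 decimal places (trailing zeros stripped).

Executing turtle program step by step:
Start: pos=(0,0), heading=0, pen down
BK 12: (0,0) -> (-12,0) [heading=0, draw]
BK 8: (-12,0) -> (-20,0) [heading=0, draw]
RT 90: heading 0 -> 270
FD 9: (-20,0) -> (-20,-9) [heading=270, draw]
LT 135: heading 270 -> 45
BK 14: (-20,-9) -> (-29.899,-18.899) [heading=45, draw]
FD 13: (-29.899,-18.899) -> (-20.707,-9.707) [heading=45, draw]
RT 180: heading 45 -> 225
Final: pos=(-20.707,-9.707), heading=225, 5 segment(s) drawn
Waypoints (6 total):
(0, 0)
(-12, 0)
(-20, 0)
(-20, -9)
(-29.899, -18.899)
(-20.707, -9.707)

Answer: (0, 0)
(-12, 0)
(-20, 0)
(-20, -9)
(-29.899, -18.899)
(-20.707, -9.707)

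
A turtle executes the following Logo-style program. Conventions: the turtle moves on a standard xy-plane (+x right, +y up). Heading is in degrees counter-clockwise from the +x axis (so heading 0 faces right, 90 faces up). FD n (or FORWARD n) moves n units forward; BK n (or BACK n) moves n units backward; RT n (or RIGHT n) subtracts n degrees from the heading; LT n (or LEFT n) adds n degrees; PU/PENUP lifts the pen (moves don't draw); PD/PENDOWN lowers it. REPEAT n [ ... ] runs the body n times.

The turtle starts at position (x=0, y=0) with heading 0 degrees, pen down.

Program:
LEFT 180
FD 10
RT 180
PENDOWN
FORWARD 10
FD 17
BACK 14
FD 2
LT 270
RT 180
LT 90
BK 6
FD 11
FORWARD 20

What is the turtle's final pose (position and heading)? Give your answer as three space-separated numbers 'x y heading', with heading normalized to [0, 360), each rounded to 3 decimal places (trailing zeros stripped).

Executing turtle program step by step:
Start: pos=(0,0), heading=0, pen down
LT 180: heading 0 -> 180
FD 10: (0,0) -> (-10,0) [heading=180, draw]
RT 180: heading 180 -> 0
PD: pen down
FD 10: (-10,0) -> (0,0) [heading=0, draw]
FD 17: (0,0) -> (17,0) [heading=0, draw]
BK 14: (17,0) -> (3,0) [heading=0, draw]
FD 2: (3,0) -> (5,0) [heading=0, draw]
LT 270: heading 0 -> 270
RT 180: heading 270 -> 90
LT 90: heading 90 -> 180
BK 6: (5,0) -> (11,0) [heading=180, draw]
FD 11: (11,0) -> (0,0) [heading=180, draw]
FD 20: (0,0) -> (-20,0) [heading=180, draw]
Final: pos=(-20,0), heading=180, 8 segment(s) drawn

Answer: -20 0 180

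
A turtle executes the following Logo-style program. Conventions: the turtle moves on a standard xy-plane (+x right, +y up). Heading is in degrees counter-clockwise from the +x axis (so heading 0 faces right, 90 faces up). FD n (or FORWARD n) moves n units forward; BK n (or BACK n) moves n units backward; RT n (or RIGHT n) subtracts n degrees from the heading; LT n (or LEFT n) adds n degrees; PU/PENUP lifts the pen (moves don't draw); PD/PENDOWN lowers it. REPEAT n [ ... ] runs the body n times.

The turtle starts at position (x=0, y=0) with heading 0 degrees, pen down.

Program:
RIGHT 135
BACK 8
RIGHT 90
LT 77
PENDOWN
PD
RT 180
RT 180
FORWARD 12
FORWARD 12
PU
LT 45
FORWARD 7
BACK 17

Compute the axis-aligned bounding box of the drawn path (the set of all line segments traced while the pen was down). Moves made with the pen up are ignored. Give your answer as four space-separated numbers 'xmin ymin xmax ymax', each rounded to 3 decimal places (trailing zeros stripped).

Executing turtle program step by step:
Start: pos=(0,0), heading=0, pen down
RT 135: heading 0 -> 225
BK 8: (0,0) -> (5.657,5.657) [heading=225, draw]
RT 90: heading 225 -> 135
LT 77: heading 135 -> 212
PD: pen down
PD: pen down
RT 180: heading 212 -> 32
RT 180: heading 32 -> 212
FD 12: (5.657,5.657) -> (-4.52,-0.702) [heading=212, draw]
FD 12: (-4.52,-0.702) -> (-14.696,-7.061) [heading=212, draw]
PU: pen up
LT 45: heading 212 -> 257
FD 7: (-14.696,-7.061) -> (-16.271,-13.882) [heading=257, move]
BK 17: (-16.271,-13.882) -> (-12.447,2.682) [heading=257, move]
Final: pos=(-12.447,2.682), heading=257, 3 segment(s) drawn

Segment endpoints: x in {-14.696, -4.52, 0, 5.657}, y in {-7.061, -0.702, 0, 5.657}
xmin=-14.696, ymin=-7.061, xmax=5.657, ymax=5.657

Answer: -14.696 -7.061 5.657 5.657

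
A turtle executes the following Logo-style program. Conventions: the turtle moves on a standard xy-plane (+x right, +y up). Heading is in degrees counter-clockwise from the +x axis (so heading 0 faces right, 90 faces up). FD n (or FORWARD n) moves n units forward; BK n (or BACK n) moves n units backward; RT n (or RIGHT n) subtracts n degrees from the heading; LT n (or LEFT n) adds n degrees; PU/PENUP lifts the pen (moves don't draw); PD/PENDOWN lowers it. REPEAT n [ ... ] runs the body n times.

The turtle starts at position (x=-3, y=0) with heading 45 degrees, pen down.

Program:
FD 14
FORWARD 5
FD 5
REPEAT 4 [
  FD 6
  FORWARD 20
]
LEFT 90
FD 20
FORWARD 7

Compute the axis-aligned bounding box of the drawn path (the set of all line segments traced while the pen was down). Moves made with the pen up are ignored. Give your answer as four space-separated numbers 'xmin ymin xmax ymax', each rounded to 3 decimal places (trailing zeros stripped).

Executing turtle program step by step:
Start: pos=(-3,0), heading=45, pen down
FD 14: (-3,0) -> (6.899,9.899) [heading=45, draw]
FD 5: (6.899,9.899) -> (10.435,13.435) [heading=45, draw]
FD 5: (10.435,13.435) -> (13.971,16.971) [heading=45, draw]
REPEAT 4 [
  -- iteration 1/4 --
  FD 6: (13.971,16.971) -> (18.213,21.213) [heading=45, draw]
  FD 20: (18.213,21.213) -> (32.355,35.355) [heading=45, draw]
  -- iteration 2/4 --
  FD 6: (32.355,35.355) -> (36.598,39.598) [heading=45, draw]
  FD 20: (36.598,39.598) -> (50.74,53.74) [heading=45, draw]
  -- iteration 3/4 --
  FD 6: (50.74,53.74) -> (54.983,57.983) [heading=45, draw]
  FD 20: (54.983,57.983) -> (69.125,72.125) [heading=45, draw]
  -- iteration 4/4 --
  FD 6: (69.125,72.125) -> (73.368,76.368) [heading=45, draw]
  FD 20: (73.368,76.368) -> (87.51,90.51) [heading=45, draw]
]
LT 90: heading 45 -> 135
FD 20: (87.51,90.51) -> (73.368,104.652) [heading=135, draw]
FD 7: (73.368,104.652) -> (68.418,109.602) [heading=135, draw]
Final: pos=(68.418,109.602), heading=135, 13 segment(s) drawn

Segment endpoints: x in {-3, 6.899, 10.435, 13.971, 18.213, 32.355, 36.598, 50.74, 54.983, 68.418, 69.125, 73.368, 87.51}, y in {0, 9.899, 13.435, 16.971, 21.213, 35.355, 39.598, 53.74, 57.983, 72.125, 76.368, 90.51, 104.652, 109.602}
xmin=-3, ymin=0, xmax=87.51, ymax=109.602

Answer: -3 0 87.51 109.602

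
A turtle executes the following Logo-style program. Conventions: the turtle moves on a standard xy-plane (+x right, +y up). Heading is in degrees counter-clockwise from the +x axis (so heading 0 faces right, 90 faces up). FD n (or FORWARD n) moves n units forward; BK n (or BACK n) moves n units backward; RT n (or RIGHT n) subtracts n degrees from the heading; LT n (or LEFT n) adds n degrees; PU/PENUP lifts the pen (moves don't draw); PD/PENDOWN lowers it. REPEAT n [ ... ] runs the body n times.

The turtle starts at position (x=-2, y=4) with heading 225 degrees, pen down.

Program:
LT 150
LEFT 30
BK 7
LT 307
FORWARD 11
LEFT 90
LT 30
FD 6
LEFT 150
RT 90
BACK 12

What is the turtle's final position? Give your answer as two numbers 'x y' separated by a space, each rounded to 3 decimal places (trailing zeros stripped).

Executing turtle program step by step:
Start: pos=(-2,4), heading=225, pen down
LT 150: heading 225 -> 15
LT 30: heading 15 -> 45
BK 7: (-2,4) -> (-6.95,-0.95) [heading=45, draw]
LT 307: heading 45 -> 352
FD 11: (-6.95,-0.95) -> (3.943,-2.481) [heading=352, draw]
LT 90: heading 352 -> 82
LT 30: heading 82 -> 112
FD 6: (3.943,-2.481) -> (1.696,3.082) [heading=112, draw]
LT 150: heading 112 -> 262
RT 90: heading 262 -> 172
BK 12: (1.696,3.082) -> (13.579,1.412) [heading=172, draw]
Final: pos=(13.579,1.412), heading=172, 4 segment(s) drawn

Answer: 13.579 1.412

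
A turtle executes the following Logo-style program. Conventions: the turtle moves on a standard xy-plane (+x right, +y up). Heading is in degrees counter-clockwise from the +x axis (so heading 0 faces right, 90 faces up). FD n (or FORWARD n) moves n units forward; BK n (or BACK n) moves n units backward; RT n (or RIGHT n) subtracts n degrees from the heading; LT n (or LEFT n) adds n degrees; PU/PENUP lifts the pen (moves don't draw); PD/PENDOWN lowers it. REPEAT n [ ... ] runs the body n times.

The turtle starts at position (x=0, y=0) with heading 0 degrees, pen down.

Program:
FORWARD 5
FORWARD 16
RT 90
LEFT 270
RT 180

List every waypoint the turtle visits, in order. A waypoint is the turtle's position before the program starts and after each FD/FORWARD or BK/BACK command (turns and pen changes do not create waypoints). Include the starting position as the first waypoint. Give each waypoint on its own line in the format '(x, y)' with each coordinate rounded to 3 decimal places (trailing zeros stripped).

Answer: (0, 0)
(5, 0)
(21, 0)

Derivation:
Executing turtle program step by step:
Start: pos=(0,0), heading=0, pen down
FD 5: (0,0) -> (5,0) [heading=0, draw]
FD 16: (5,0) -> (21,0) [heading=0, draw]
RT 90: heading 0 -> 270
LT 270: heading 270 -> 180
RT 180: heading 180 -> 0
Final: pos=(21,0), heading=0, 2 segment(s) drawn
Waypoints (3 total):
(0, 0)
(5, 0)
(21, 0)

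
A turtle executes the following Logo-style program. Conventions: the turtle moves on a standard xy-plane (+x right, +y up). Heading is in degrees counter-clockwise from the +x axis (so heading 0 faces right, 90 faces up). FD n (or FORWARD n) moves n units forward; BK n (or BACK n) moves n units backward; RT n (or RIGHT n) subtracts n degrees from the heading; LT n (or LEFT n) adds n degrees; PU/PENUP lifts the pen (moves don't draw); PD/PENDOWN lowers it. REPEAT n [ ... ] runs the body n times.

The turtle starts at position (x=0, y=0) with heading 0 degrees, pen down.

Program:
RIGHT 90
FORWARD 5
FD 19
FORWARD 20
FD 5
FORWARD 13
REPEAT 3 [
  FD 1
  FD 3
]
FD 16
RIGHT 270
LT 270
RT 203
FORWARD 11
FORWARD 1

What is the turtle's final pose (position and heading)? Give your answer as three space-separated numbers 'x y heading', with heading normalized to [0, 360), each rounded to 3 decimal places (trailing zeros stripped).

Answer: 4.689 -78.954 67

Derivation:
Executing turtle program step by step:
Start: pos=(0,0), heading=0, pen down
RT 90: heading 0 -> 270
FD 5: (0,0) -> (0,-5) [heading=270, draw]
FD 19: (0,-5) -> (0,-24) [heading=270, draw]
FD 20: (0,-24) -> (0,-44) [heading=270, draw]
FD 5: (0,-44) -> (0,-49) [heading=270, draw]
FD 13: (0,-49) -> (0,-62) [heading=270, draw]
REPEAT 3 [
  -- iteration 1/3 --
  FD 1: (0,-62) -> (0,-63) [heading=270, draw]
  FD 3: (0,-63) -> (0,-66) [heading=270, draw]
  -- iteration 2/3 --
  FD 1: (0,-66) -> (0,-67) [heading=270, draw]
  FD 3: (0,-67) -> (0,-70) [heading=270, draw]
  -- iteration 3/3 --
  FD 1: (0,-70) -> (0,-71) [heading=270, draw]
  FD 3: (0,-71) -> (0,-74) [heading=270, draw]
]
FD 16: (0,-74) -> (0,-90) [heading=270, draw]
RT 270: heading 270 -> 0
LT 270: heading 0 -> 270
RT 203: heading 270 -> 67
FD 11: (0,-90) -> (4.298,-79.874) [heading=67, draw]
FD 1: (4.298,-79.874) -> (4.689,-78.954) [heading=67, draw]
Final: pos=(4.689,-78.954), heading=67, 14 segment(s) drawn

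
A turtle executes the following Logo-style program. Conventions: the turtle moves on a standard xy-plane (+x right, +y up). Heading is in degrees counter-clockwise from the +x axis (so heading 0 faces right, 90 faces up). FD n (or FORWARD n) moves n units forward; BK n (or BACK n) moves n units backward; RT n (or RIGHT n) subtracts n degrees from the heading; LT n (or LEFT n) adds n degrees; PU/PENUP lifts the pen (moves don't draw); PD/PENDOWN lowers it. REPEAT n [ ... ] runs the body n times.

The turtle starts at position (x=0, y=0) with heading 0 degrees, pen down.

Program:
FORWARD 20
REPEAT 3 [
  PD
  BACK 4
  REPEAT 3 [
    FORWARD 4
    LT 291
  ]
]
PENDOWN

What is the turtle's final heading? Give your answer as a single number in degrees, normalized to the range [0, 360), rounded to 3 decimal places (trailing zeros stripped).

Answer: 99

Derivation:
Executing turtle program step by step:
Start: pos=(0,0), heading=0, pen down
FD 20: (0,0) -> (20,0) [heading=0, draw]
REPEAT 3 [
  -- iteration 1/3 --
  PD: pen down
  BK 4: (20,0) -> (16,0) [heading=0, draw]
  REPEAT 3 [
    -- iteration 1/3 --
    FD 4: (16,0) -> (20,0) [heading=0, draw]
    LT 291: heading 0 -> 291
    -- iteration 2/3 --
    FD 4: (20,0) -> (21.433,-3.734) [heading=291, draw]
    LT 291: heading 291 -> 222
    -- iteration 3/3 --
    FD 4: (21.433,-3.734) -> (18.461,-6.411) [heading=222, draw]
    LT 291: heading 222 -> 153
  ]
  -- iteration 2/3 --
  PD: pen down
  BK 4: (18.461,-6.411) -> (22.025,-8.227) [heading=153, draw]
  REPEAT 3 [
    -- iteration 1/3 --
    FD 4: (22.025,-8.227) -> (18.461,-6.411) [heading=153, draw]
    LT 291: heading 153 -> 84
    -- iteration 2/3 --
    FD 4: (18.461,-6.411) -> (18.879,-2.433) [heading=84, draw]
    LT 291: heading 84 -> 15
    -- iteration 3/3 --
    FD 4: (18.879,-2.433) -> (22.743,-1.397) [heading=15, draw]
    LT 291: heading 15 -> 306
  ]
  -- iteration 3/3 --
  PD: pen down
  BK 4: (22.743,-1.397) -> (20.392,1.839) [heading=306, draw]
  REPEAT 3 [
    -- iteration 1/3 --
    FD 4: (20.392,1.839) -> (22.743,-1.397) [heading=306, draw]
    LT 291: heading 306 -> 237
    -- iteration 2/3 --
    FD 4: (22.743,-1.397) -> (20.564,-4.752) [heading=237, draw]
    LT 291: heading 237 -> 168
    -- iteration 3/3 --
    FD 4: (20.564,-4.752) -> (16.652,-3.921) [heading=168, draw]
    LT 291: heading 168 -> 99
  ]
]
PD: pen down
Final: pos=(16.652,-3.921), heading=99, 13 segment(s) drawn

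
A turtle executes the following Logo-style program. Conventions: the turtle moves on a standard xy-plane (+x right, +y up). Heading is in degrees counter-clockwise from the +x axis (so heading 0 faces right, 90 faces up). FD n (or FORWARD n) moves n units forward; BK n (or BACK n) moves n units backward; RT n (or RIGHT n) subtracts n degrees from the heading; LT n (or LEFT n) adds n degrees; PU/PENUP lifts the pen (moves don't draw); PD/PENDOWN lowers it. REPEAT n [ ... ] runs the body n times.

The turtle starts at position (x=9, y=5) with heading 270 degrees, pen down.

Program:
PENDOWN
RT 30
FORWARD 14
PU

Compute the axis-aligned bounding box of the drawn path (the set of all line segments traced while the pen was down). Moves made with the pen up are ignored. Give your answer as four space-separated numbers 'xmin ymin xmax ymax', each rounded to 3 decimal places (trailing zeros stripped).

Answer: 2 -7.124 9 5

Derivation:
Executing turtle program step by step:
Start: pos=(9,5), heading=270, pen down
PD: pen down
RT 30: heading 270 -> 240
FD 14: (9,5) -> (2,-7.124) [heading=240, draw]
PU: pen up
Final: pos=(2,-7.124), heading=240, 1 segment(s) drawn

Segment endpoints: x in {2, 9}, y in {-7.124, 5}
xmin=2, ymin=-7.124, xmax=9, ymax=5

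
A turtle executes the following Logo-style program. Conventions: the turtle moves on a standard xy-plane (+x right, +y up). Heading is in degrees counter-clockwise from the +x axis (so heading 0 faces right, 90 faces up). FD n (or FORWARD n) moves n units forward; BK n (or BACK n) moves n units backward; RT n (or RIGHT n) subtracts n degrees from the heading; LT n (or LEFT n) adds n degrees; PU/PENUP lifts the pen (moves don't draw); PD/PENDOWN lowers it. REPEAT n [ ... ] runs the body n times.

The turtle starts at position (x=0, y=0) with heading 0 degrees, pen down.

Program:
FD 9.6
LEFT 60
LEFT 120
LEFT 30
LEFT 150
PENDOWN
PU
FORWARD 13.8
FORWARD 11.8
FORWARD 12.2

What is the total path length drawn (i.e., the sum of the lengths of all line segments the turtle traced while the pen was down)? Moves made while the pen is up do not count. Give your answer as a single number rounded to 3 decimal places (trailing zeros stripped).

Executing turtle program step by step:
Start: pos=(0,0), heading=0, pen down
FD 9.6: (0,0) -> (9.6,0) [heading=0, draw]
LT 60: heading 0 -> 60
LT 120: heading 60 -> 180
LT 30: heading 180 -> 210
LT 150: heading 210 -> 0
PD: pen down
PU: pen up
FD 13.8: (9.6,0) -> (23.4,0) [heading=0, move]
FD 11.8: (23.4,0) -> (35.2,0) [heading=0, move]
FD 12.2: (35.2,0) -> (47.4,0) [heading=0, move]
Final: pos=(47.4,0), heading=0, 1 segment(s) drawn

Segment lengths:
  seg 1: (0,0) -> (9.6,0), length = 9.6
Total = 9.6

Answer: 9.6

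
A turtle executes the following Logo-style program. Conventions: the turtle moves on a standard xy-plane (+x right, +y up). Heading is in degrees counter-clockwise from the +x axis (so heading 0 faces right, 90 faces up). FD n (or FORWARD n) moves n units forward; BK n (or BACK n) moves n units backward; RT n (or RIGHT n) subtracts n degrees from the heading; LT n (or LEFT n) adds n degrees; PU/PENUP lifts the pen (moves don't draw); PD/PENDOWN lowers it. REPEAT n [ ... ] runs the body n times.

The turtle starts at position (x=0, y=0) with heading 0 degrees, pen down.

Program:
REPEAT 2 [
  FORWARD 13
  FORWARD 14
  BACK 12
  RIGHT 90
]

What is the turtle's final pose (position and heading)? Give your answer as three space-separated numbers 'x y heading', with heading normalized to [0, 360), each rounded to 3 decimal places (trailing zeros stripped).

Executing turtle program step by step:
Start: pos=(0,0), heading=0, pen down
REPEAT 2 [
  -- iteration 1/2 --
  FD 13: (0,0) -> (13,0) [heading=0, draw]
  FD 14: (13,0) -> (27,0) [heading=0, draw]
  BK 12: (27,0) -> (15,0) [heading=0, draw]
  RT 90: heading 0 -> 270
  -- iteration 2/2 --
  FD 13: (15,0) -> (15,-13) [heading=270, draw]
  FD 14: (15,-13) -> (15,-27) [heading=270, draw]
  BK 12: (15,-27) -> (15,-15) [heading=270, draw]
  RT 90: heading 270 -> 180
]
Final: pos=(15,-15), heading=180, 6 segment(s) drawn

Answer: 15 -15 180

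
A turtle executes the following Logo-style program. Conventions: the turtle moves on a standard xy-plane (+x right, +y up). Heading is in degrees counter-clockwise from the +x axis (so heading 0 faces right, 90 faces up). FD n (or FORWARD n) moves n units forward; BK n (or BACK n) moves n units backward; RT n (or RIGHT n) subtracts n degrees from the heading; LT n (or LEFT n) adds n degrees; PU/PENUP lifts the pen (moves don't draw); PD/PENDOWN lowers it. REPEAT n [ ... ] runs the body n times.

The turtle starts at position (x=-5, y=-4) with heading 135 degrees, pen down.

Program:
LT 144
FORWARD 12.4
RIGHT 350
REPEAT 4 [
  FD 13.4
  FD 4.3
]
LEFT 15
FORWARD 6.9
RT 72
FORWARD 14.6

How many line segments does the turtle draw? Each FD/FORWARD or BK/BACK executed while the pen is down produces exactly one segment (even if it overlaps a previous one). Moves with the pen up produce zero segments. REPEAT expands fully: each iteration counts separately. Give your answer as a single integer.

Answer: 11

Derivation:
Executing turtle program step by step:
Start: pos=(-5,-4), heading=135, pen down
LT 144: heading 135 -> 279
FD 12.4: (-5,-4) -> (-3.06,-16.247) [heading=279, draw]
RT 350: heading 279 -> 289
REPEAT 4 [
  -- iteration 1/4 --
  FD 13.4: (-3.06,-16.247) -> (1.302,-28.917) [heading=289, draw]
  FD 4.3: (1.302,-28.917) -> (2.702,-32.983) [heading=289, draw]
  -- iteration 2/4 --
  FD 13.4: (2.702,-32.983) -> (7.065,-45.653) [heading=289, draw]
  FD 4.3: (7.065,-45.653) -> (8.465,-49.719) [heading=289, draw]
  -- iteration 3/4 --
  FD 13.4: (8.465,-49.719) -> (12.828,-62.389) [heading=289, draw]
  FD 4.3: (12.828,-62.389) -> (14.227,-66.454) [heading=289, draw]
  -- iteration 4/4 --
  FD 13.4: (14.227,-66.454) -> (18.59,-79.124) [heading=289, draw]
  FD 4.3: (18.59,-79.124) -> (19.99,-83.19) [heading=289, draw]
]
LT 15: heading 289 -> 304
FD 6.9: (19.99,-83.19) -> (23.848,-88.91) [heading=304, draw]
RT 72: heading 304 -> 232
FD 14.6: (23.848,-88.91) -> (14.86,-100.415) [heading=232, draw]
Final: pos=(14.86,-100.415), heading=232, 11 segment(s) drawn
Segments drawn: 11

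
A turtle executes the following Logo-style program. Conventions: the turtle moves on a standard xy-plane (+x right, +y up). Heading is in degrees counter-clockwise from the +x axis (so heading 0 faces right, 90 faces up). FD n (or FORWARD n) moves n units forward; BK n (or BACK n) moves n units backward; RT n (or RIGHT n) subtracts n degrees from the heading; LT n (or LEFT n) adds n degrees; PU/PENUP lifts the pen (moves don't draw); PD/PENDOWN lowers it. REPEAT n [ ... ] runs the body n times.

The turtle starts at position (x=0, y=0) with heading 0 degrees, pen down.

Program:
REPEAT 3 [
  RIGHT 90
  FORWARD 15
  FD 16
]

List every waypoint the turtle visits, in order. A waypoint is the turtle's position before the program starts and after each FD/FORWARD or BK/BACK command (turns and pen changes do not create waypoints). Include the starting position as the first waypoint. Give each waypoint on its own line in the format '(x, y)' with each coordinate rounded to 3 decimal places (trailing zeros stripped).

Answer: (0, 0)
(0, -15)
(0, -31)
(-15, -31)
(-31, -31)
(-31, -16)
(-31, 0)

Derivation:
Executing turtle program step by step:
Start: pos=(0,0), heading=0, pen down
REPEAT 3 [
  -- iteration 1/3 --
  RT 90: heading 0 -> 270
  FD 15: (0,0) -> (0,-15) [heading=270, draw]
  FD 16: (0,-15) -> (0,-31) [heading=270, draw]
  -- iteration 2/3 --
  RT 90: heading 270 -> 180
  FD 15: (0,-31) -> (-15,-31) [heading=180, draw]
  FD 16: (-15,-31) -> (-31,-31) [heading=180, draw]
  -- iteration 3/3 --
  RT 90: heading 180 -> 90
  FD 15: (-31,-31) -> (-31,-16) [heading=90, draw]
  FD 16: (-31,-16) -> (-31,0) [heading=90, draw]
]
Final: pos=(-31,0), heading=90, 6 segment(s) drawn
Waypoints (7 total):
(0, 0)
(0, -15)
(0, -31)
(-15, -31)
(-31, -31)
(-31, -16)
(-31, 0)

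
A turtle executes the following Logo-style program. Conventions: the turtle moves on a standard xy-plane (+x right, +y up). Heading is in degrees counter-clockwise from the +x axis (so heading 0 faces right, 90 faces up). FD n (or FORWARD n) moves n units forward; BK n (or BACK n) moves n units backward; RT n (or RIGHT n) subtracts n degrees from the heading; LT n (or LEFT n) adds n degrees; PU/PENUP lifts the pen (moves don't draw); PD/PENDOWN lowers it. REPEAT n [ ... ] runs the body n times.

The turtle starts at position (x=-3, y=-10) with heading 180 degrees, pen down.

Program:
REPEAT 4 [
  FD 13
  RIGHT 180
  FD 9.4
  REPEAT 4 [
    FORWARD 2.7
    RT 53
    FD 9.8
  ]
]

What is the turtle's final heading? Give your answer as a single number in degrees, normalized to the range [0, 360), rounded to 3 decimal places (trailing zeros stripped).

Answer: 52

Derivation:
Executing turtle program step by step:
Start: pos=(-3,-10), heading=180, pen down
REPEAT 4 [
  -- iteration 1/4 --
  FD 13: (-3,-10) -> (-16,-10) [heading=180, draw]
  RT 180: heading 180 -> 0
  FD 9.4: (-16,-10) -> (-6.6,-10) [heading=0, draw]
  REPEAT 4 [
    -- iteration 1/4 --
    FD 2.7: (-6.6,-10) -> (-3.9,-10) [heading=0, draw]
    RT 53: heading 0 -> 307
    FD 9.8: (-3.9,-10) -> (1.998,-17.827) [heading=307, draw]
    -- iteration 2/4 --
    FD 2.7: (1.998,-17.827) -> (3.623,-19.983) [heading=307, draw]
    RT 53: heading 307 -> 254
    FD 9.8: (3.623,-19.983) -> (0.921,-29.403) [heading=254, draw]
    -- iteration 3/4 --
    FD 2.7: (0.921,-29.403) -> (0.177,-31.999) [heading=254, draw]
    RT 53: heading 254 -> 201
    FD 9.8: (0.177,-31.999) -> (-8.972,-35.511) [heading=201, draw]
    -- iteration 4/4 --
    FD 2.7: (-8.972,-35.511) -> (-11.493,-36.478) [heading=201, draw]
    RT 53: heading 201 -> 148
    FD 9.8: (-11.493,-36.478) -> (-19.803,-31.285) [heading=148, draw]
  ]
  -- iteration 2/4 --
  FD 13: (-19.803,-31.285) -> (-30.828,-24.396) [heading=148, draw]
  RT 180: heading 148 -> 328
  FD 9.4: (-30.828,-24.396) -> (-22.856,-29.377) [heading=328, draw]
  REPEAT 4 [
    -- iteration 1/4 --
    FD 2.7: (-22.856,-29.377) -> (-20.567,-30.808) [heading=328, draw]
    RT 53: heading 328 -> 275
    FD 9.8: (-20.567,-30.808) -> (-19.713,-40.571) [heading=275, draw]
    -- iteration 2/4 --
    FD 2.7: (-19.713,-40.571) -> (-19.477,-43.261) [heading=275, draw]
    RT 53: heading 275 -> 222
    FD 9.8: (-19.477,-43.261) -> (-26.76,-49.818) [heading=222, draw]
    -- iteration 3/4 --
    FD 2.7: (-26.76,-49.818) -> (-28.767,-51.625) [heading=222, draw]
    RT 53: heading 222 -> 169
    FD 9.8: (-28.767,-51.625) -> (-38.386,-49.755) [heading=169, draw]
    -- iteration 4/4 --
    FD 2.7: (-38.386,-49.755) -> (-41.037,-49.24) [heading=169, draw]
    RT 53: heading 169 -> 116
    FD 9.8: (-41.037,-49.24) -> (-45.333,-40.431) [heading=116, draw]
  ]
  -- iteration 3/4 --
  FD 13: (-45.333,-40.431) -> (-51.032,-28.747) [heading=116, draw]
  RT 180: heading 116 -> 296
  FD 9.4: (-51.032,-28.747) -> (-46.911,-37.196) [heading=296, draw]
  REPEAT 4 [
    -- iteration 1/4 --
    FD 2.7: (-46.911,-37.196) -> (-45.727,-39.623) [heading=296, draw]
    RT 53: heading 296 -> 243
    FD 9.8: (-45.727,-39.623) -> (-50.177,-48.354) [heading=243, draw]
    -- iteration 2/4 --
    FD 2.7: (-50.177,-48.354) -> (-51.402,-50.76) [heading=243, draw]
    RT 53: heading 243 -> 190
    FD 9.8: (-51.402,-50.76) -> (-61.053,-52.462) [heading=190, draw]
    -- iteration 3/4 --
    FD 2.7: (-61.053,-52.462) -> (-63.712,-52.931) [heading=190, draw]
    RT 53: heading 190 -> 137
    FD 9.8: (-63.712,-52.931) -> (-70.88,-46.247) [heading=137, draw]
    -- iteration 4/4 --
    FD 2.7: (-70.88,-46.247) -> (-72.854,-44.406) [heading=137, draw]
    RT 53: heading 137 -> 84
    FD 9.8: (-72.854,-44.406) -> (-71.83,-34.659) [heading=84, draw]
  ]
  -- iteration 4/4 --
  FD 13: (-71.83,-34.659) -> (-70.471,-21.731) [heading=84, draw]
  RT 180: heading 84 -> 264
  FD 9.4: (-70.471,-21.731) -> (-71.454,-31.079) [heading=264, draw]
  REPEAT 4 [
    -- iteration 1/4 --
    FD 2.7: (-71.454,-31.079) -> (-71.736,-33.764) [heading=264, draw]
    RT 53: heading 264 -> 211
    FD 9.8: (-71.736,-33.764) -> (-80.136,-38.812) [heading=211, draw]
    -- iteration 2/4 --
    FD 2.7: (-80.136,-38.812) -> (-82.45,-40.202) [heading=211, draw]
    RT 53: heading 211 -> 158
    FD 9.8: (-82.45,-40.202) -> (-91.537,-36.531) [heading=158, draw]
    -- iteration 3/4 --
    FD 2.7: (-91.537,-36.531) -> (-94.04,-35.52) [heading=158, draw]
    RT 53: heading 158 -> 105
    FD 9.8: (-94.04,-35.52) -> (-96.577,-26.054) [heading=105, draw]
    -- iteration 4/4 --
    FD 2.7: (-96.577,-26.054) -> (-97.275,-23.446) [heading=105, draw]
    RT 53: heading 105 -> 52
    FD 9.8: (-97.275,-23.446) -> (-91.242,-15.723) [heading=52, draw]
  ]
]
Final: pos=(-91.242,-15.723), heading=52, 40 segment(s) drawn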